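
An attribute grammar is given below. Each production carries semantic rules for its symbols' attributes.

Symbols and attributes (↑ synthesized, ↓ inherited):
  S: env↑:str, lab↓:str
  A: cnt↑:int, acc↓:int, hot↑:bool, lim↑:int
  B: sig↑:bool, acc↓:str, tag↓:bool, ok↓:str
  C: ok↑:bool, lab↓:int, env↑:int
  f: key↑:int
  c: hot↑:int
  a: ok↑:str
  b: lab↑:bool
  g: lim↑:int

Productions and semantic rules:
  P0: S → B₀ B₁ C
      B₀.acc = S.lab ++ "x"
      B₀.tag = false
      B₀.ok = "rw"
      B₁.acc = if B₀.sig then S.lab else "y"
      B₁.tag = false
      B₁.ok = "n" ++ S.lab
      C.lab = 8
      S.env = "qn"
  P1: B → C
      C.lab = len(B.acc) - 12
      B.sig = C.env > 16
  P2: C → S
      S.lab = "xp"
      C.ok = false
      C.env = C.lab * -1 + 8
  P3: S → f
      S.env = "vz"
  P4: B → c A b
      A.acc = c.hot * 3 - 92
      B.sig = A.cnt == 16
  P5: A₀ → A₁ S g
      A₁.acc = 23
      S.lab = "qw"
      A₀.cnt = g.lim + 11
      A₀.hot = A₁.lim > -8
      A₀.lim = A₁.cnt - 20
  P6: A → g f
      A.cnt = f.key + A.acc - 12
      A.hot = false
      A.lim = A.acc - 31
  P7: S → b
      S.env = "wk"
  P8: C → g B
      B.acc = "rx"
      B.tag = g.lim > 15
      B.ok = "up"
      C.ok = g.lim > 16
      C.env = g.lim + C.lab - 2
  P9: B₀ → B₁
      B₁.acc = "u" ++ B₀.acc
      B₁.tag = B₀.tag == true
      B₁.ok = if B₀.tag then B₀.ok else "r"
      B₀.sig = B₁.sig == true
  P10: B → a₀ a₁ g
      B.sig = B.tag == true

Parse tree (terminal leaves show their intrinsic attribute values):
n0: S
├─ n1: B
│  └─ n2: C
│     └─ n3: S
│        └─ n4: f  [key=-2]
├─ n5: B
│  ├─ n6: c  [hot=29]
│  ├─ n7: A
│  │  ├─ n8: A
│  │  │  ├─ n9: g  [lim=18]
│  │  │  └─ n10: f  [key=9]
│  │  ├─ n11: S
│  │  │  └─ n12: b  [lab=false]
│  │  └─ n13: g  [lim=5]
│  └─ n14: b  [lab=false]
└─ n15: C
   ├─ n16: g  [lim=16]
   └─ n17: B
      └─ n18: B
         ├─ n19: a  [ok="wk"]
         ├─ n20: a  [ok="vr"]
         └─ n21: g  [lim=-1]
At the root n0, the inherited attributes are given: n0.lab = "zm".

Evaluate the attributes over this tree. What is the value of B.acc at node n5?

"zm"

1. n0.lab = "zm"  [given at root]
2. n1.acc = "zmx"  [S.lab ++ "x"]
3. n1.tag = false  [false]
4. n1.ok = "rw"  ["rw"]
5. n2.lab = -9  [len(B.acc) - 12]
6. n3.lab = "xp"  ["xp"]
7. n4.key = -2  [terminal]
8. n3.env = "vz"  ["vz"]
9. n2.ok = false  [false]
10. n2.env = 17  [C.lab * -1 + 8]
11. n1.sig = true  [C.env > 16]
12. n5.acc = "zm"  [if B₀.sig then S.lab else "y"]
13. n5.tag = false  [false]
14. n5.ok = "nzm"  ["n" ++ S.lab]
15. n6.hot = 29  [terminal]
16. n7.acc = -5  [c.hot * 3 - 92]
17. n8.acc = 23  [23]
18. n9.lim = 18  [terminal]
19. n10.key = 9  [terminal]
20. n8.cnt = 20  [f.key + A.acc - 12]
21. n8.hot = false  [false]
22. n8.lim = -8  [A.acc - 31]
23. n11.lab = "qw"  ["qw"]
24. n12.lab = false  [terminal]
25. n11.env = "wk"  ["wk"]
26. n13.lim = 5  [terminal]
27. n7.cnt = 16  [g.lim + 11]
28. n7.hot = false  [A₁.lim > -8]
29. n7.lim = 0  [A₁.cnt - 20]
30. n14.lab = false  [terminal]
31. n5.sig = true  [A.cnt == 16]
32. n15.lab = 8  [8]
33. n16.lim = 16  [terminal]
34. n17.acc = "rx"  ["rx"]
35. n17.tag = true  [g.lim > 15]
36. n17.ok = "up"  ["up"]
37. n18.acc = "urx"  ["u" ++ B₀.acc]
38. n18.tag = true  [B₀.tag == true]
39. n18.ok = "up"  [if B₀.tag then B₀.ok else "r"]
40. n19.ok = "wk"  [terminal]
41. n20.ok = "vr"  [terminal]
42. n21.lim = -1  [terminal]
43. n18.sig = true  [B.tag == true]
44. n17.sig = true  [B₁.sig == true]
45. n15.ok = false  [g.lim > 16]
46. n15.env = 22  [g.lim + C.lab - 2]
47. n0.env = "qn"  ["qn"]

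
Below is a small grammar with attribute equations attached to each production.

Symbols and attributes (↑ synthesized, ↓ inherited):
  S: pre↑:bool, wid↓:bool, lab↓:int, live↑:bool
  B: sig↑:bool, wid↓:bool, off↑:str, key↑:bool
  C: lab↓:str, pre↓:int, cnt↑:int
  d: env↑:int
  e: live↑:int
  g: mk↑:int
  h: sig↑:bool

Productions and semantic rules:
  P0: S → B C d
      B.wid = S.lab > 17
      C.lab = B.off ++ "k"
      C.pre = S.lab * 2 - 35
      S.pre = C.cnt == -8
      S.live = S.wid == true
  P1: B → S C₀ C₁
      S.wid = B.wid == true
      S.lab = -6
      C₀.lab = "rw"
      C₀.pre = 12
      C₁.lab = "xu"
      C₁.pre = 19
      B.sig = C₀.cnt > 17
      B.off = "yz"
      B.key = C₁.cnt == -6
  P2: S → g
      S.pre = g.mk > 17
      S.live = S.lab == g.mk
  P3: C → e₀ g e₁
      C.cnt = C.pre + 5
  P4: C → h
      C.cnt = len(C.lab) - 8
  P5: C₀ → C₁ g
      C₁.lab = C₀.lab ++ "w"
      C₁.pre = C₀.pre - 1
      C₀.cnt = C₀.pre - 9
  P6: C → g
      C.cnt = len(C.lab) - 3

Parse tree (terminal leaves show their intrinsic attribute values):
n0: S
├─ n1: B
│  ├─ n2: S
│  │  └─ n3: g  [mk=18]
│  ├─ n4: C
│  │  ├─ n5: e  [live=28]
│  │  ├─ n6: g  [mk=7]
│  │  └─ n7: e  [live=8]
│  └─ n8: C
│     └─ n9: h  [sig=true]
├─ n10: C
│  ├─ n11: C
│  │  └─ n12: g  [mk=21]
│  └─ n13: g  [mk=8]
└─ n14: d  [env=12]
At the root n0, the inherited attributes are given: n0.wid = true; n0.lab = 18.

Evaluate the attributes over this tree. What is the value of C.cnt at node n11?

1. n0.wid = true  [given at root]
2. n0.lab = 18  [given at root]
3. n1.wid = true  [S.lab > 17]
4. n2.wid = true  [B.wid == true]
5. n2.lab = -6  [-6]
6. n3.mk = 18  [terminal]
7. n2.pre = true  [g.mk > 17]
8. n2.live = false  [S.lab == g.mk]
9. n4.lab = "rw"  ["rw"]
10. n4.pre = 12  [12]
11. n5.live = 28  [terminal]
12. n6.mk = 7  [terminal]
13. n7.live = 8  [terminal]
14. n4.cnt = 17  [C.pre + 5]
15. n8.lab = "xu"  ["xu"]
16. n8.pre = 19  [19]
17. n9.sig = true  [terminal]
18. n8.cnt = -6  [len(C.lab) - 8]
19. n1.sig = false  [C₀.cnt > 17]
20. n1.off = "yz"  ["yz"]
21. n1.key = true  [C₁.cnt == -6]
22. n10.lab = "yzk"  [B.off ++ "k"]
23. n10.pre = 1  [S.lab * 2 - 35]
24. n11.lab = "yzkw"  [C₀.lab ++ "w"]
25. n11.pre = 0  [C₀.pre - 1]
26. n12.mk = 21  [terminal]
27. n11.cnt = 1  [len(C.lab) - 3]
28. n13.mk = 8  [terminal]
29. n10.cnt = -8  [C₀.pre - 9]
30. n14.env = 12  [terminal]
31. n0.pre = true  [C.cnt == -8]
32. n0.live = true  [S.wid == true]

1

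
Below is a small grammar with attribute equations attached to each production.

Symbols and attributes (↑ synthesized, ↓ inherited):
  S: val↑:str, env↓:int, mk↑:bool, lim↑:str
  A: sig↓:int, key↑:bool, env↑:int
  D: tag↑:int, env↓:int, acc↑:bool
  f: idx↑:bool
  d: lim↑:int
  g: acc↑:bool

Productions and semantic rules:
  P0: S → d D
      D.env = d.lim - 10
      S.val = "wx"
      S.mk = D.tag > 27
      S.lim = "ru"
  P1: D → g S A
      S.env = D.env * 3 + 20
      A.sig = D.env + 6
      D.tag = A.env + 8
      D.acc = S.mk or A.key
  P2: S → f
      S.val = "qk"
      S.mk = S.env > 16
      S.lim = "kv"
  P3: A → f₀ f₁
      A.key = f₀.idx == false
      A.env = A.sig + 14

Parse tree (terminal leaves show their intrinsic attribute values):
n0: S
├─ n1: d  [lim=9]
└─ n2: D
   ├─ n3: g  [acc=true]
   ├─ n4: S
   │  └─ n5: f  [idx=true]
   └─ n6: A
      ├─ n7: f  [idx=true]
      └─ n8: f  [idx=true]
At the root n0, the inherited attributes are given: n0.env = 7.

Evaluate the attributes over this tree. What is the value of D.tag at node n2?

1. n0.env = 7  [given at root]
2. n1.lim = 9  [terminal]
3. n2.env = -1  [d.lim - 10]
4. n3.acc = true  [terminal]
5. n4.env = 17  [D.env * 3 + 20]
6. n5.idx = true  [terminal]
7. n4.val = "qk"  ["qk"]
8. n4.mk = true  [S.env > 16]
9. n4.lim = "kv"  ["kv"]
10. n6.sig = 5  [D.env + 6]
11. n7.idx = true  [terminal]
12. n8.idx = true  [terminal]
13. n6.key = false  [f₀.idx == false]
14. n6.env = 19  [A.sig + 14]
15. n2.tag = 27  [A.env + 8]
16. n2.acc = true  [S.mk or A.key]
17. n0.val = "wx"  ["wx"]
18. n0.mk = false  [D.tag > 27]
19. n0.lim = "ru"  ["ru"]

27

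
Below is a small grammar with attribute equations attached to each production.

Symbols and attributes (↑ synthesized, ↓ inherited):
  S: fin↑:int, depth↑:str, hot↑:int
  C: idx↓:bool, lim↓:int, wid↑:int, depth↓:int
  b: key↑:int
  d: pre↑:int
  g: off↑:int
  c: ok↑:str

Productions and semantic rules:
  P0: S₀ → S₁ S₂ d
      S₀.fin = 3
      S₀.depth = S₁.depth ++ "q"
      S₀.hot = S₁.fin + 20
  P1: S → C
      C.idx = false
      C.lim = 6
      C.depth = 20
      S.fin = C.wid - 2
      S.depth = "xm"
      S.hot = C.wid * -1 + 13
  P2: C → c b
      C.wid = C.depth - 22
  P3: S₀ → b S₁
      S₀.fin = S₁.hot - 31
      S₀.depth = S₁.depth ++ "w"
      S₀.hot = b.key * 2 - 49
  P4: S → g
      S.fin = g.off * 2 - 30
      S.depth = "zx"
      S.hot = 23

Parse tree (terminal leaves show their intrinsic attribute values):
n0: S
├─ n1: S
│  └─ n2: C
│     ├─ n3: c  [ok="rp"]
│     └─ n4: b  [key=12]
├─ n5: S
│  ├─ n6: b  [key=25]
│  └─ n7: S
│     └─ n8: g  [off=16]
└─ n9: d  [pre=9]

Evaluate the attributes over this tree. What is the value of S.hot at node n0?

16

1. n2.idx = false  [false]
2. n2.lim = 6  [6]
3. n2.depth = 20  [20]
4. n3.ok = "rp"  [terminal]
5. n4.key = 12  [terminal]
6. n2.wid = -2  [C.depth - 22]
7. n1.fin = -4  [C.wid - 2]
8. n1.depth = "xm"  ["xm"]
9. n1.hot = 15  [C.wid * -1 + 13]
10. n6.key = 25  [terminal]
11. n8.off = 16  [terminal]
12. n7.fin = 2  [g.off * 2 - 30]
13. n7.depth = "zx"  ["zx"]
14. n7.hot = 23  [23]
15. n5.fin = -8  [S₁.hot - 31]
16. n5.depth = "zxw"  [S₁.depth ++ "w"]
17. n5.hot = 1  [b.key * 2 - 49]
18. n9.pre = 9  [terminal]
19. n0.fin = 3  [3]
20. n0.depth = "xmq"  [S₁.depth ++ "q"]
21. n0.hot = 16  [S₁.fin + 20]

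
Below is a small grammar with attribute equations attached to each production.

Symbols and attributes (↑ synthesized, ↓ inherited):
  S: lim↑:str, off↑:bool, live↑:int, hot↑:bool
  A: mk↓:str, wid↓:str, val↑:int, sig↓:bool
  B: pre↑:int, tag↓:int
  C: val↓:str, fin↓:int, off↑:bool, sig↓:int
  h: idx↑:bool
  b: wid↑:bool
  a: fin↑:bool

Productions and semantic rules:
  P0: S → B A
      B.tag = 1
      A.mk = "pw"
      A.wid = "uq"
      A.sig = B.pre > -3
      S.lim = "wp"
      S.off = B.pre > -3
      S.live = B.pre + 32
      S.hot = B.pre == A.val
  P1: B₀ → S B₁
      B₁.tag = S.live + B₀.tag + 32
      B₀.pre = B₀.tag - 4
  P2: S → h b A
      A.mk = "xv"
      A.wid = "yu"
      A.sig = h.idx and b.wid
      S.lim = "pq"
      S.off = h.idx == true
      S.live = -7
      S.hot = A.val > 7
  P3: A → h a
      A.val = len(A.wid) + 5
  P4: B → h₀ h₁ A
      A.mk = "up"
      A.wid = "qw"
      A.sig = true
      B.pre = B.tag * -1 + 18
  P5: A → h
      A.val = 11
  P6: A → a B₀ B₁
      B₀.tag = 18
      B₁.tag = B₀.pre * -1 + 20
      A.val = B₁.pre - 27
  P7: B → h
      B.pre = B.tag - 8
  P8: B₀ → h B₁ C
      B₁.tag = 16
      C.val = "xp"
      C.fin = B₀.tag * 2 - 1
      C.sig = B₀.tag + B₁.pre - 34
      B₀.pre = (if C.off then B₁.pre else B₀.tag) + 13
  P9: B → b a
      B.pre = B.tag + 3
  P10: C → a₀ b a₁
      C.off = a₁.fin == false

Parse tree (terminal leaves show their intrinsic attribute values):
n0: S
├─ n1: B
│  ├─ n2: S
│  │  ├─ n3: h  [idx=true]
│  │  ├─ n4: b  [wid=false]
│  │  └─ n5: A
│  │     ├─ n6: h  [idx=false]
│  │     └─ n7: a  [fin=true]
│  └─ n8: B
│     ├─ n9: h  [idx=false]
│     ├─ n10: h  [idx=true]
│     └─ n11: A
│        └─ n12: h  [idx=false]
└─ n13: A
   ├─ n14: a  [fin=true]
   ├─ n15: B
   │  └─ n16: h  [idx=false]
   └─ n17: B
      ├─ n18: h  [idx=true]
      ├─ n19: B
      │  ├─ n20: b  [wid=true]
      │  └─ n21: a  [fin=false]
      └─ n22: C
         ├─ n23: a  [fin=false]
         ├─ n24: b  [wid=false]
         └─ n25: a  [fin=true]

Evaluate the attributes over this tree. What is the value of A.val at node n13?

1. n1.tag = 1  [1]
2. n3.idx = true  [terminal]
3. n4.wid = false  [terminal]
4. n5.mk = "xv"  ["xv"]
5. n5.wid = "yu"  ["yu"]
6. n5.sig = false  [h.idx and b.wid]
7. n6.idx = false  [terminal]
8. n7.fin = true  [terminal]
9. n5.val = 7  [len(A.wid) + 5]
10. n2.lim = "pq"  ["pq"]
11. n2.off = true  [h.idx == true]
12. n2.live = -7  [-7]
13. n2.hot = false  [A.val > 7]
14. n8.tag = 26  [S.live + B₀.tag + 32]
15. n9.idx = false  [terminal]
16. n10.idx = true  [terminal]
17. n11.mk = "up"  ["up"]
18. n11.wid = "qw"  ["qw"]
19. n11.sig = true  [true]
20. n12.idx = false  [terminal]
21. n11.val = 11  [11]
22. n8.pre = -8  [B.tag * -1 + 18]
23. n1.pre = -3  [B₀.tag - 4]
24. n13.mk = "pw"  ["pw"]
25. n13.wid = "uq"  ["uq"]
26. n13.sig = false  [B.pre > -3]
27. n14.fin = true  [terminal]
28. n15.tag = 18  [18]
29. n16.idx = false  [terminal]
30. n15.pre = 10  [B.tag - 8]
31. n17.tag = 10  [B₀.pre * -1 + 20]
32. n18.idx = true  [terminal]
33. n19.tag = 16  [16]
34. n20.wid = true  [terminal]
35. n21.fin = false  [terminal]
36. n19.pre = 19  [B.tag + 3]
37. n22.val = "xp"  ["xp"]
38. n22.fin = 19  [B₀.tag * 2 - 1]
39. n22.sig = -5  [B₀.tag + B₁.pre - 34]
40. n23.fin = false  [terminal]
41. n24.wid = false  [terminal]
42. n25.fin = true  [terminal]
43. n22.off = false  [a₁.fin == false]
44. n17.pre = 23  [(if C.off then B₁.pre else B₀.tag) + 13]
45. n13.val = -4  [B₁.pre - 27]
46. n0.lim = "wp"  ["wp"]
47. n0.off = false  [B.pre > -3]
48. n0.live = 29  [B.pre + 32]
49. n0.hot = false  [B.pre == A.val]

-4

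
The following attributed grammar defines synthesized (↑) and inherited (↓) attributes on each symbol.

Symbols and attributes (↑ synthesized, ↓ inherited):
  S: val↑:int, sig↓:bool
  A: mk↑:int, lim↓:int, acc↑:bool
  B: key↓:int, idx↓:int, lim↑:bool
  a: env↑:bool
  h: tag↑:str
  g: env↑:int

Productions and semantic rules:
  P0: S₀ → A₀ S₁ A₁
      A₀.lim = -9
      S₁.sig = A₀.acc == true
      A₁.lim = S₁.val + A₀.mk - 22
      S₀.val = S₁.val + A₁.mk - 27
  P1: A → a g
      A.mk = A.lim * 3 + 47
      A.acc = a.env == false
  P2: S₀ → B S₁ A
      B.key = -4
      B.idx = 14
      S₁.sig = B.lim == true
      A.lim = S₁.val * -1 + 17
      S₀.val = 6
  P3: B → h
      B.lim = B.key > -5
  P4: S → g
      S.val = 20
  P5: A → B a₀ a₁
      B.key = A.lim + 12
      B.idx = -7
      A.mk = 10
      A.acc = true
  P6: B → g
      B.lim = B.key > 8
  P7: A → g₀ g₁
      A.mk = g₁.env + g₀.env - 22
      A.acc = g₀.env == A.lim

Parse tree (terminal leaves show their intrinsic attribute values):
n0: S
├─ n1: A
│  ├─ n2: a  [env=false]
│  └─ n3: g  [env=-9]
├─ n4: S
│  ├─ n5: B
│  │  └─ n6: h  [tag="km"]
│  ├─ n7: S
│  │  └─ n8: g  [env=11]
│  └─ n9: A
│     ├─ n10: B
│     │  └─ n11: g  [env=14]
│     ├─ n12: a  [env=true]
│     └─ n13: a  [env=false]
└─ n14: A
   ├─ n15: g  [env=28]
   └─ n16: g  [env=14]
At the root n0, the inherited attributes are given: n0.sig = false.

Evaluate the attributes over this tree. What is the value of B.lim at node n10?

true

1. n0.sig = false  [given at root]
2. n1.lim = -9  [-9]
3. n2.env = false  [terminal]
4. n3.env = -9  [terminal]
5. n1.mk = 20  [A.lim * 3 + 47]
6. n1.acc = true  [a.env == false]
7. n4.sig = true  [A₀.acc == true]
8. n5.key = -4  [-4]
9. n5.idx = 14  [14]
10. n6.tag = "km"  [terminal]
11. n5.lim = true  [B.key > -5]
12. n7.sig = true  [B.lim == true]
13. n8.env = 11  [terminal]
14. n7.val = 20  [20]
15. n9.lim = -3  [S₁.val * -1 + 17]
16. n10.key = 9  [A.lim + 12]
17. n10.idx = -7  [-7]
18. n11.env = 14  [terminal]
19. n10.lim = true  [B.key > 8]
20. n12.env = true  [terminal]
21. n13.env = false  [terminal]
22. n9.mk = 10  [10]
23. n9.acc = true  [true]
24. n4.val = 6  [6]
25. n14.lim = 4  [S₁.val + A₀.mk - 22]
26. n15.env = 28  [terminal]
27. n16.env = 14  [terminal]
28. n14.mk = 20  [g₁.env + g₀.env - 22]
29. n14.acc = false  [g₀.env == A.lim]
30. n0.val = -1  [S₁.val + A₁.mk - 27]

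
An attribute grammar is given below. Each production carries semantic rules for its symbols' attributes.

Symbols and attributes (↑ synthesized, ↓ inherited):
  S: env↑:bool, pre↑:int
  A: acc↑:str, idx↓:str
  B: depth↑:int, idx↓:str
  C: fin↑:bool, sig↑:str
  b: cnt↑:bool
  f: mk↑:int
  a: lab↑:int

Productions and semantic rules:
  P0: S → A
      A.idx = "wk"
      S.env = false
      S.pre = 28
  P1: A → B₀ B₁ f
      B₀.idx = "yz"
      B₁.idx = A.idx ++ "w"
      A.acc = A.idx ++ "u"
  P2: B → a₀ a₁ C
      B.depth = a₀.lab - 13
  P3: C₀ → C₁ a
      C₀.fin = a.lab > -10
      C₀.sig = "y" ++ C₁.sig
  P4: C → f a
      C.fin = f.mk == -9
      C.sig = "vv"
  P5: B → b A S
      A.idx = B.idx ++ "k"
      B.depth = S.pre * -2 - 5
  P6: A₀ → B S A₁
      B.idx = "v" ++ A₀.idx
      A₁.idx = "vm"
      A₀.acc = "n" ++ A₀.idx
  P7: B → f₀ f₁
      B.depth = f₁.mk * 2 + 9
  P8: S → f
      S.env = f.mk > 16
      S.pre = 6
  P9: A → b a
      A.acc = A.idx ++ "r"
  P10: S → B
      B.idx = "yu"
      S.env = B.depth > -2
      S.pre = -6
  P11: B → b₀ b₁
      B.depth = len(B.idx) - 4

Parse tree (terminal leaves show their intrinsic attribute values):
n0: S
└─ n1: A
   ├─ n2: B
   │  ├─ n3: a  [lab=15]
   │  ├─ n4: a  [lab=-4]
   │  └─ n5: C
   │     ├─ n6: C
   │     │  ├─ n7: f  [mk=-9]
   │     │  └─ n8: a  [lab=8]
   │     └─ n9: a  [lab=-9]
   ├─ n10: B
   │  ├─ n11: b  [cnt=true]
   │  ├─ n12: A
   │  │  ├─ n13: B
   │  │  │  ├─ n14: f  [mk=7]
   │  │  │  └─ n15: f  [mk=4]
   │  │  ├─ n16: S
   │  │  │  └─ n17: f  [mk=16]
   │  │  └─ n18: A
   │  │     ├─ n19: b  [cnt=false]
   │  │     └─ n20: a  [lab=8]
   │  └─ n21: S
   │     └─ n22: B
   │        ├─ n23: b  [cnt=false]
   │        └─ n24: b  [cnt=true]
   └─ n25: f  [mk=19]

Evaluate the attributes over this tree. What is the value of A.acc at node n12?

"nwkwk"

1. n1.idx = "wk"  ["wk"]
2. n2.idx = "yz"  ["yz"]
3. n3.lab = 15  [terminal]
4. n4.lab = -4  [terminal]
5. n7.mk = -9  [terminal]
6. n8.lab = 8  [terminal]
7. n6.fin = true  [f.mk == -9]
8. n6.sig = "vv"  ["vv"]
9. n9.lab = -9  [terminal]
10. n5.fin = true  [a.lab > -10]
11. n5.sig = "yvv"  ["y" ++ C₁.sig]
12. n2.depth = 2  [a₀.lab - 13]
13. n10.idx = "wkw"  [A.idx ++ "w"]
14. n11.cnt = true  [terminal]
15. n12.idx = "wkwk"  [B.idx ++ "k"]
16. n13.idx = "vwkwk"  ["v" ++ A₀.idx]
17. n14.mk = 7  [terminal]
18. n15.mk = 4  [terminal]
19. n13.depth = 17  [f₁.mk * 2 + 9]
20. n17.mk = 16  [terminal]
21. n16.env = false  [f.mk > 16]
22. n16.pre = 6  [6]
23. n18.idx = "vm"  ["vm"]
24. n19.cnt = false  [terminal]
25. n20.lab = 8  [terminal]
26. n18.acc = "vmr"  [A.idx ++ "r"]
27. n12.acc = "nwkwk"  ["n" ++ A₀.idx]
28. n22.idx = "yu"  ["yu"]
29. n23.cnt = false  [terminal]
30. n24.cnt = true  [terminal]
31. n22.depth = -2  [len(B.idx) - 4]
32. n21.env = false  [B.depth > -2]
33. n21.pre = -6  [-6]
34. n10.depth = 7  [S.pre * -2 - 5]
35. n25.mk = 19  [terminal]
36. n1.acc = "wku"  [A.idx ++ "u"]
37. n0.env = false  [false]
38. n0.pre = 28  [28]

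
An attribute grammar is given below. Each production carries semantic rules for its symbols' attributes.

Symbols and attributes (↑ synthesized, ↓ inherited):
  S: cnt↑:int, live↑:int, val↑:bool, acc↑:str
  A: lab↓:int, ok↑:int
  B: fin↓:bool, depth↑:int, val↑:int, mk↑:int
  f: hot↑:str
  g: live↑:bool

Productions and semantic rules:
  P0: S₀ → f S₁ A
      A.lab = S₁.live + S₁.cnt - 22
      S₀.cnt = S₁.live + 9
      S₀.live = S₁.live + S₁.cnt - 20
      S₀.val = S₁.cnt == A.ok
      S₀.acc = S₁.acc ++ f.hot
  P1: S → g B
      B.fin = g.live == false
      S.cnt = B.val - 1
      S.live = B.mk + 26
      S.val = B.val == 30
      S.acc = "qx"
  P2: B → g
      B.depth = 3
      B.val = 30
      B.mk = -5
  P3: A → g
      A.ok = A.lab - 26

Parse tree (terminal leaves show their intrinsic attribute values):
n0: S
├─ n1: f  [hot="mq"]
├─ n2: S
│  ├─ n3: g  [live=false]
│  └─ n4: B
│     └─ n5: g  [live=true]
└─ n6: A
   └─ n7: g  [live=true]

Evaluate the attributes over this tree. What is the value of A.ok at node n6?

1. n1.hot = "mq"  [terminal]
2. n3.live = false  [terminal]
3. n4.fin = true  [g.live == false]
4. n5.live = true  [terminal]
5. n4.depth = 3  [3]
6. n4.val = 30  [30]
7. n4.mk = -5  [-5]
8. n2.cnt = 29  [B.val - 1]
9. n2.live = 21  [B.mk + 26]
10. n2.val = true  [B.val == 30]
11. n2.acc = "qx"  ["qx"]
12. n6.lab = 28  [S₁.live + S₁.cnt - 22]
13. n7.live = true  [terminal]
14. n6.ok = 2  [A.lab - 26]
15. n0.cnt = 30  [S₁.live + 9]
16. n0.live = 30  [S₁.live + S₁.cnt - 20]
17. n0.val = false  [S₁.cnt == A.ok]
18. n0.acc = "qxmq"  [S₁.acc ++ f.hot]

2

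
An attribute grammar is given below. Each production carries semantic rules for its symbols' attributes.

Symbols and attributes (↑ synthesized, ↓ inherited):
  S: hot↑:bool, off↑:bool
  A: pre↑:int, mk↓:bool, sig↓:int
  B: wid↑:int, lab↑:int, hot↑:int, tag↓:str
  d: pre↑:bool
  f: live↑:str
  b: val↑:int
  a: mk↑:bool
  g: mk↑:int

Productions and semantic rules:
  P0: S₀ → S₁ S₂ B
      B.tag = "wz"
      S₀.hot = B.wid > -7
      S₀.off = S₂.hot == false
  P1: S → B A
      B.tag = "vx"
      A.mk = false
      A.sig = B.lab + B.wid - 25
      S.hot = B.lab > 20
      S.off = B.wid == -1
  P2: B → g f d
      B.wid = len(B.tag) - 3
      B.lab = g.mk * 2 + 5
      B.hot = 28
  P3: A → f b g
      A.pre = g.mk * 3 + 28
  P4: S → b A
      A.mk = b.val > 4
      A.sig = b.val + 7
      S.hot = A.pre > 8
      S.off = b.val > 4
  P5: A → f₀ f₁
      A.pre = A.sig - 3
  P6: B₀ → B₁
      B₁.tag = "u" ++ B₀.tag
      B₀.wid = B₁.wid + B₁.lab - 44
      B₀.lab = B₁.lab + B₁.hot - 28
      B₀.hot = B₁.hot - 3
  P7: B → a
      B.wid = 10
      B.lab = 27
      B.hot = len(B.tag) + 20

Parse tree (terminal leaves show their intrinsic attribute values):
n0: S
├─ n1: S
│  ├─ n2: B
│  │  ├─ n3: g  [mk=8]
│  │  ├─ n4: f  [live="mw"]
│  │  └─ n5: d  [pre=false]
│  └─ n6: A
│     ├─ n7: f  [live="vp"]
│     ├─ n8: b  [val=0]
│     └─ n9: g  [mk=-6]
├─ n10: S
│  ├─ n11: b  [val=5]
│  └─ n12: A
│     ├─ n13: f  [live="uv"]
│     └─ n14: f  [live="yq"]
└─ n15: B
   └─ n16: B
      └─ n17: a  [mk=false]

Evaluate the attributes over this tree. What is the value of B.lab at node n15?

22

1. n2.tag = "vx"  ["vx"]
2. n3.mk = 8  [terminal]
3. n4.live = "mw"  [terminal]
4. n5.pre = false  [terminal]
5. n2.wid = -1  [len(B.tag) - 3]
6. n2.lab = 21  [g.mk * 2 + 5]
7. n2.hot = 28  [28]
8. n6.mk = false  [false]
9. n6.sig = -5  [B.lab + B.wid - 25]
10. n7.live = "vp"  [terminal]
11. n8.val = 0  [terminal]
12. n9.mk = -6  [terminal]
13. n6.pre = 10  [g.mk * 3 + 28]
14. n1.hot = true  [B.lab > 20]
15. n1.off = true  [B.wid == -1]
16. n11.val = 5  [terminal]
17. n12.mk = true  [b.val > 4]
18. n12.sig = 12  [b.val + 7]
19. n13.live = "uv"  [terminal]
20. n14.live = "yq"  [terminal]
21. n12.pre = 9  [A.sig - 3]
22. n10.hot = true  [A.pre > 8]
23. n10.off = true  [b.val > 4]
24. n15.tag = "wz"  ["wz"]
25. n16.tag = "uwz"  ["u" ++ B₀.tag]
26. n17.mk = false  [terminal]
27. n16.wid = 10  [10]
28. n16.lab = 27  [27]
29. n16.hot = 23  [len(B.tag) + 20]
30. n15.wid = -7  [B₁.wid + B₁.lab - 44]
31. n15.lab = 22  [B₁.lab + B₁.hot - 28]
32. n15.hot = 20  [B₁.hot - 3]
33. n0.hot = false  [B.wid > -7]
34. n0.off = false  [S₂.hot == false]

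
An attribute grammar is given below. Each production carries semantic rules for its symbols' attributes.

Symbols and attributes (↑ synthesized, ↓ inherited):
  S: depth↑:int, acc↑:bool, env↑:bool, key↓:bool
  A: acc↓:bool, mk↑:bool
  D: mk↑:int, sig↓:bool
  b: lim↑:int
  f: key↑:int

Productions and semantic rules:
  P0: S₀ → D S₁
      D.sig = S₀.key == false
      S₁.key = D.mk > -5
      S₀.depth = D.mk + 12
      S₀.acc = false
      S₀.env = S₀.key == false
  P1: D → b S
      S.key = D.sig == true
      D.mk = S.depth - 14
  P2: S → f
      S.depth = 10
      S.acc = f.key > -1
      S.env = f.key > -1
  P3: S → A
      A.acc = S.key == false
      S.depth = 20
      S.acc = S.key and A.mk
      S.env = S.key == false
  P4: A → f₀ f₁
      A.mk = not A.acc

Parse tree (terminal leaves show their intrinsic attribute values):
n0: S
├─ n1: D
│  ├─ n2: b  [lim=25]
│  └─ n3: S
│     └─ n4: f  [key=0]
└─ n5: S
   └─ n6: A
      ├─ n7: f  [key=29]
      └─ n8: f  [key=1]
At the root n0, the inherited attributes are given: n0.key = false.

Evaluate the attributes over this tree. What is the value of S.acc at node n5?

1. n0.key = false  [given at root]
2. n1.sig = true  [S₀.key == false]
3. n2.lim = 25  [terminal]
4. n3.key = true  [D.sig == true]
5. n4.key = 0  [terminal]
6. n3.depth = 10  [10]
7. n3.acc = true  [f.key > -1]
8. n3.env = true  [f.key > -1]
9. n1.mk = -4  [S.depth - 14]
10. n5.key = true  [D.mk > -5]
11. n6.acc = false  [S.key == false]
12. n7.key = 29  [terminal]
13. n8.key = 1  [terminal]
14. n6.mk = true  [not A.acc]
15. n5.depth = 20  [20]
16. n5.acc = true  [S.key and A.mk]
17. n5.env = false  [S.key == false]
18. n0.depth = 8  [D.mk + 12]
19. n0.acc = false  [false]
20. n0.env = true  [S₀.key == false]

true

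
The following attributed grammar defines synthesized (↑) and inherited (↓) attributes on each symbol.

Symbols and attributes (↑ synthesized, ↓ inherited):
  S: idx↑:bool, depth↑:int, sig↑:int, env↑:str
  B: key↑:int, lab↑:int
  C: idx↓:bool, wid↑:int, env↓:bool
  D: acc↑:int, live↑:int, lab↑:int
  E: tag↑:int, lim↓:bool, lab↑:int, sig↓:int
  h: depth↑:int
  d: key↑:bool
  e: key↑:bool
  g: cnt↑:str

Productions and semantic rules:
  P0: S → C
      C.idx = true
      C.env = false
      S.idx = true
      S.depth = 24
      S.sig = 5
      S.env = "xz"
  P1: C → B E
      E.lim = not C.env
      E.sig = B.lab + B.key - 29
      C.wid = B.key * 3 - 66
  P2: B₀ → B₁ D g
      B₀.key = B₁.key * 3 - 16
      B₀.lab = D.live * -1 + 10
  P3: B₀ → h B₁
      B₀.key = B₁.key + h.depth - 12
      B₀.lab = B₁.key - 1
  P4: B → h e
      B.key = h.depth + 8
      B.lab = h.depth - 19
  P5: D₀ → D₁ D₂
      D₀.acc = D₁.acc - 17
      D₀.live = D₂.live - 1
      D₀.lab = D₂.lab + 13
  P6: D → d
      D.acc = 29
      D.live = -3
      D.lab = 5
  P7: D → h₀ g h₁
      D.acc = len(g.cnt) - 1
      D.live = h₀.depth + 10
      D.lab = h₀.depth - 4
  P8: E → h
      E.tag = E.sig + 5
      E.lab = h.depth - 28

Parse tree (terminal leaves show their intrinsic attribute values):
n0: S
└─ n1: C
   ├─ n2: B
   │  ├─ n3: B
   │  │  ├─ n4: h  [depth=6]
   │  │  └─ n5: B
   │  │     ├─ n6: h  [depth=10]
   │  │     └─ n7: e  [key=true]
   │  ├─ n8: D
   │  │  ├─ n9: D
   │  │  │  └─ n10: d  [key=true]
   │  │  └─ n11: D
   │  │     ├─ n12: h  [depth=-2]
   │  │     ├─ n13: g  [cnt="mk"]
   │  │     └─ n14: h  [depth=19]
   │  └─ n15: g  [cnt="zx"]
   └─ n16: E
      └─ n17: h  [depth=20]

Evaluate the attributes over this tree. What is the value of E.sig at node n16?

-6

1. n1.idx = true  [true]
2. n1.env = false  [false]
3. n4.depth = 6  [terminal]
4. n6.depth = 10  [terminal]
5. n7.key = true  [terminal]
6. n5.key = 18  [h.depth + 8]
7. n5.lab = -9  [h.depth - 19]
8. n3.key = 12  [B₁.key + h.depth - 12]
9. n3.lab = 17  [B₁.key - 1]
10. n10.key = true  [terminal]
11. n9.acc = 29  [29]
12. n9.live = -3  [-3]
13. n9.lab = 5  [5]
14. n12.depth = -2  [terminal]
15. n13.cnt = "mk"  [terminal]
16. n14.depth = 19  [terminal]
17. n11.acc = 1  [len(g.cnt) - 1]
18. n11.live = 8  [h₀.depth + 10]
19. n11.lab = -6  [h₀.depth - 4]
20. n8.acc = 12  [D₁.acc - 17]
21. n8.live = 7  [D₂.live - 1]
22. n8.lab = 7  [D₂.lab + 13]
23. n15.cnt = "zx"  [terminal]
24. n2.key = 20  [B₁.key * 3 - 16]
25. n2.lab = 3  [D.live * -1 + 10]
26. n16.lim = true  [not C.env]
27. n16.sig = -6  [B.lab + B.key - 29]
28. n17.depth = 20  [terminal]
29. n16.tag = -1  [E.sig + 5]
30. n16.lab = -8  [h.depth - 28]
31. n1.wid = -6  [B.key * 3 - 66]
32. n0.idx = true  [true]
33. n0.depth = 24  [24]
34. n0.sig = 5  [5]
35. n0.env = "xz"  ["xz"]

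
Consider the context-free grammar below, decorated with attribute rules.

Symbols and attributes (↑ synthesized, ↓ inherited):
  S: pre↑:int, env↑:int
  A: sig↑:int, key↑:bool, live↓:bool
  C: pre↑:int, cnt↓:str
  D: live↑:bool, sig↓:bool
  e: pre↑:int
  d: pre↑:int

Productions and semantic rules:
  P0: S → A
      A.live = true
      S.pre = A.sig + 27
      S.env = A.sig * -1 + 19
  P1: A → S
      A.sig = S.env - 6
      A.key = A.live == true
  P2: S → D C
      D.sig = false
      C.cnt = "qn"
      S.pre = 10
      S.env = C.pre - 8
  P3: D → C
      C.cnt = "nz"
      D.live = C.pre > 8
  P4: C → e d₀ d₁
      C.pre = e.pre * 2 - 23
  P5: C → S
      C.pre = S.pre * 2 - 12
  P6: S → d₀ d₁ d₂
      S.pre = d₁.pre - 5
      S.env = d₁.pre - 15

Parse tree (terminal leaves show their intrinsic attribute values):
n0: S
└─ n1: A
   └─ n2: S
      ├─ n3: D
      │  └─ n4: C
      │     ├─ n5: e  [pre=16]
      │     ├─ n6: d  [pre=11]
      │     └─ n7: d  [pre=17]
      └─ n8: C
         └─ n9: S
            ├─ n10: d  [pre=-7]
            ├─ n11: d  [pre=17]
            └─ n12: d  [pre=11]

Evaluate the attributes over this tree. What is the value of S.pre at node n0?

25

1. n1.live = true  [true]
2. n3.sig = false  [false]
3. n4.cnt = "nz"  ["nz"]
4. n5.pre = 16  [terminal]
5. n6.pre = 11  [terminal]
6. n7.pre = 17  [terminal]
7. n4.pre = 9  [e.pre * 2 - 23]
8. n3.live = true  [C.pre > 8]
9. n8.cnt = "qn"  ["qn"]
10. n10.pre = -7  [terminal]
11. n11.pre = 17  [terminal]
12. n12.pre = 11  [terminal]
13. n9.pre = 12  [d₁.pre - 5]
14. n9.env = 2  [d₁.pre - 15]
15. n8.pre = 12  [S.pre * 2 - 12]
16. n2.pre = 10  [10]
17. n2.env = 4  [C.pre - 8]
18. n1.sig = -2  [S.env - 6]
19. n1.key = true  [A.live == true]
20. n0.pre = 25  [A.sig + 27]
21. n0.env = 21  [A.sig * -1 + 19]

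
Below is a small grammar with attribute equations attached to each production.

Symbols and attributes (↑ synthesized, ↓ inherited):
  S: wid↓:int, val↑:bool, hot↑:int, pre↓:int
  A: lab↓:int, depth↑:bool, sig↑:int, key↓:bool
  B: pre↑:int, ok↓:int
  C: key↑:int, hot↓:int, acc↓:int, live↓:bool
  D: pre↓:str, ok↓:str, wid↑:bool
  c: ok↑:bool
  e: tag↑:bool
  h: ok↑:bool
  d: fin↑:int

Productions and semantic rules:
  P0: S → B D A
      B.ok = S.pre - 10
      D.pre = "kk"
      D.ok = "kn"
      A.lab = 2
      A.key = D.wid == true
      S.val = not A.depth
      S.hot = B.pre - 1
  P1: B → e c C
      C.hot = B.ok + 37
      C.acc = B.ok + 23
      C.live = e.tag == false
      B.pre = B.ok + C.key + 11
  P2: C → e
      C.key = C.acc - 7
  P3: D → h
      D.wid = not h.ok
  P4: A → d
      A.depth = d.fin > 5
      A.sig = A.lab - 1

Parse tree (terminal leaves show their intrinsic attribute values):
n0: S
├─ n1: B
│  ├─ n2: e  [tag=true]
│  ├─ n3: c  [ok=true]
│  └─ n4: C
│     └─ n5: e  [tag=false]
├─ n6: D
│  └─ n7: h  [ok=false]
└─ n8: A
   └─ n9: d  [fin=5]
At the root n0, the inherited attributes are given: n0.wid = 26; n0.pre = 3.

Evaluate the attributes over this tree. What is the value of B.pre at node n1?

13

1. n0.wid = 26  [given at root]
2. n0.pre = 3  [given at root]
3. n1.ok = -7  [S.pre - 10]
4. n2.tag = true  [terminal]
5. n3.ok = true  [terminal]
6. n4.hot = 30  [B.ok + 37]
7. n4.acc = 16  [B.ok + 23]
8. n4.live = false  [e.tag == false]
9. n5.tag = false  [terminal]
10. n4.key = 9  [C.acc - 7]
11. n1.pre = 13  [B.ok + C.key + 11]
12. n6.pre = "kk"  ["kk"]
13. n6.ok = "kn"  ["kn"]
14. n7.ok = false  [terminal]
15. n6.wid = true  [not h.ok]
16. n8.lab = 2  [2]
17. n8.key = true  [D.wid == true]
18. n9.fin = 5  [terminal]
19. n8.depth = false  [d.fin > 5]
20. n8.sig = 1  [A.lab - 1]
21. n0.val = true  [not A.depth]
22. n0.hot = 12  [B.pre - 1]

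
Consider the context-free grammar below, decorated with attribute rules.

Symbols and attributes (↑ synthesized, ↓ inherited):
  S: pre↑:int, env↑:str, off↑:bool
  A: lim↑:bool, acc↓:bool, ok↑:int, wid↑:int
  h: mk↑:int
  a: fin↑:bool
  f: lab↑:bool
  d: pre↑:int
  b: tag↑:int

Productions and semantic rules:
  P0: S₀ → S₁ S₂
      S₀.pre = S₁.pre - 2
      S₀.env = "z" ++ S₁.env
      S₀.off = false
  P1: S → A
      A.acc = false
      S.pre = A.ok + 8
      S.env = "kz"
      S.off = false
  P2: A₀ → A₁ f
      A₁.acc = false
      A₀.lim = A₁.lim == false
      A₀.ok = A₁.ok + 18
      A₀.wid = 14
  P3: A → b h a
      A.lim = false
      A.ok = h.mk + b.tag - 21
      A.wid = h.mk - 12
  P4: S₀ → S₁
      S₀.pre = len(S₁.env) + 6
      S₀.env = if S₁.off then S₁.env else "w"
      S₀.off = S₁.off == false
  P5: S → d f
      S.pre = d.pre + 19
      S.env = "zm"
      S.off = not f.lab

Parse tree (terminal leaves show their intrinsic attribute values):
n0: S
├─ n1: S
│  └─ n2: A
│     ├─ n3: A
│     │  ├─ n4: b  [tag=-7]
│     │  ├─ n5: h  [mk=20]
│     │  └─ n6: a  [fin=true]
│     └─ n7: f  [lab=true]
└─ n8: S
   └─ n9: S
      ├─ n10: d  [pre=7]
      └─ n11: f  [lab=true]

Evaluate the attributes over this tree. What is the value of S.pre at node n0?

16

1. n2.acc = false  [false]
2. n3.acc = false  [false]
3. n4.tag = -7  [terminal]
4. n5.mk = 20  [terminal]
5. n6.fin = true  [terminal]
6. n3.lim = false  [false]
7. n3.ok = -8  [h.mk + b.tag - 21]
8. n3.wid = 8  [h.mk - 12]
9. n7.lab = true  [terminal]
10. n2.lim = true  [A₁.lim == false]
11. n2.ok = 10  [A₁.ok + 18]
12. n2.wid = 14  [14]
13. n1.pre = 18  [A.ok + 8]
14. n1.env = "kz"  ["kz"]
15. n1.off = false  [false]
16. n10.pre = 7  [terminal]
17. n11.lab = true  [terminal]
18. n9.pre = 26  [d.pre + 19]
19. n9.env = "zm"  ["zm"]
20. n9.off = false  [not f.lab]
21. n8.pre = 8  [len(S₁.env) + 6]
22. n8.env = "w"  [if S₁.off then S₁.env else "w"]
23. n8.off = true  [S₁.off == false]
24. n0.pre = 16  [S₁.pre - 2]
25. n0.env = "zkz"  ["z" ++ S₁.env]
26. n0.off = false  [false]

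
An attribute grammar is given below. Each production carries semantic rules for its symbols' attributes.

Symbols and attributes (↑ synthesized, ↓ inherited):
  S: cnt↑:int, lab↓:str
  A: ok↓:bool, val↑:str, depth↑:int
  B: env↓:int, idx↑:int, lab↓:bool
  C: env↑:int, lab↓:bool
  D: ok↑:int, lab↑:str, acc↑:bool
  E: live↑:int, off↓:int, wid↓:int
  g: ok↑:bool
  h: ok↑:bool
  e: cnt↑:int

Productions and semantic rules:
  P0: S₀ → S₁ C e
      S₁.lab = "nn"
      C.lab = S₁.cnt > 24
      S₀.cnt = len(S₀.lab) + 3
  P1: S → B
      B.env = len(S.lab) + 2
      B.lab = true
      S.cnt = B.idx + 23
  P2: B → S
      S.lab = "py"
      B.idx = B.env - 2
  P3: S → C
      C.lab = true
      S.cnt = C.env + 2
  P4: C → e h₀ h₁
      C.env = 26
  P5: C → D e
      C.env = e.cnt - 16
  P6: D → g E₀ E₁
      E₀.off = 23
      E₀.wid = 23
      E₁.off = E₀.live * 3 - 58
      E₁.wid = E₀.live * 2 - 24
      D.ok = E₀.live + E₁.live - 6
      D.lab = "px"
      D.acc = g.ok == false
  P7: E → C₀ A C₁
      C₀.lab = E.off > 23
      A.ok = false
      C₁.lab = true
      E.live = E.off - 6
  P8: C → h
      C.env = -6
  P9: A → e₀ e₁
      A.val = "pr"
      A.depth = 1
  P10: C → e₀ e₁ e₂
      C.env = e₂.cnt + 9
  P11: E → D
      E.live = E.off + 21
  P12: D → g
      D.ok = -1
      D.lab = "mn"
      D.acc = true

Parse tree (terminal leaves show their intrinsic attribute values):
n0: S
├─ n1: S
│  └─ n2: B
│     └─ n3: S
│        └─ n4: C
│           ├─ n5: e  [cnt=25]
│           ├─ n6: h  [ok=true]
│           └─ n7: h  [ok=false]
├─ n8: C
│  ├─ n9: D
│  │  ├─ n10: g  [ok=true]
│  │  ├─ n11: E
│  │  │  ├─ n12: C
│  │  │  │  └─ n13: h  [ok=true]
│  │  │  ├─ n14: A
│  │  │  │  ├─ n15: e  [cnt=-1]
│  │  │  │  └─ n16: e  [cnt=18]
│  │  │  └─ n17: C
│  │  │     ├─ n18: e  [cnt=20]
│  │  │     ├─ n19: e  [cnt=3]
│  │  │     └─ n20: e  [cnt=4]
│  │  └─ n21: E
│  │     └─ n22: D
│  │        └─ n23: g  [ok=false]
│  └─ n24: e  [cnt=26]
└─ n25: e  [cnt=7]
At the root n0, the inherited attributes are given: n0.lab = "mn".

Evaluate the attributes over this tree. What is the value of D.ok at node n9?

25

1. n0.lab = "mn"  [given at root]
2. n1.lab = "nn"  ["nn"]
3. n2.env = 4  [len(S.lab) + 2]
4. n2.lab = true  [true]
5. n3.lab = "py"  ["py"]
6. n4.lab = true  [true]
7. n5.cnt = 25  [terminal]
8. n6.ok = true  [terminal]
9. n7.ok = false  [terminal]
10. n4.env = 26  [26]
11. n3.cnt = 28  [C.env + 2]
12. n2.idx = 2  [B.env - 2]
13. n1.cnt = 25  [B.idx + 23]
14. n8.lab = true  [S₁.cnt > 24]
15. n10.ok = true  [terminal]
16. n11.off = 23  [23]
17. n11.wid = 23  [23]
18. n12.lab = false  [E.off > 23]
19. n13.ok = true  [terminal]
20. n12.env = -6  [-6]
21. n14.ok = false  [false]
22. n15.cnt = -1  [terminal]
23. n16.cnt = 18  [terminal]
24. n14.val = "pr"  ["pr"]
25. n14.depth = 1  [1]
26. n17.lab = true  [true]
27. n18.cnt = 20  [terminal]
28. n19.cnt = 3  [terminal]
29. n20.cnt = 4  [terminal]
30. n17.env = 13  [e₂.cnt + 9]
31. n11.live = 17  [E.off - 6]
32. n21.off = -7  [E₀.live * 3 - 58]
33. n21.wid = 10  [E₀.live * 2 - 24]
34. n23.ok = false  [terminal]
35. n22.ok = -1  [-1]
36. n22.lab = "mn"  ["mn"]
37. n22.acc = true  [true]
38. n21.live = 14  [E.off + 21]
39. n9.ok = 25  [E₀.live + E₁.live - 6]
40. n9.lab = "px"  ["px"]
41. n9.acc = false  [g.ok == false]
42. n24.cnt = 26  [terminal]
43. n8.env = 10  [e.cnt - 16]
44. n25.cnt = 7  [terminal]
45. n0.cnt = 5  [len(S₀.lab) + 3]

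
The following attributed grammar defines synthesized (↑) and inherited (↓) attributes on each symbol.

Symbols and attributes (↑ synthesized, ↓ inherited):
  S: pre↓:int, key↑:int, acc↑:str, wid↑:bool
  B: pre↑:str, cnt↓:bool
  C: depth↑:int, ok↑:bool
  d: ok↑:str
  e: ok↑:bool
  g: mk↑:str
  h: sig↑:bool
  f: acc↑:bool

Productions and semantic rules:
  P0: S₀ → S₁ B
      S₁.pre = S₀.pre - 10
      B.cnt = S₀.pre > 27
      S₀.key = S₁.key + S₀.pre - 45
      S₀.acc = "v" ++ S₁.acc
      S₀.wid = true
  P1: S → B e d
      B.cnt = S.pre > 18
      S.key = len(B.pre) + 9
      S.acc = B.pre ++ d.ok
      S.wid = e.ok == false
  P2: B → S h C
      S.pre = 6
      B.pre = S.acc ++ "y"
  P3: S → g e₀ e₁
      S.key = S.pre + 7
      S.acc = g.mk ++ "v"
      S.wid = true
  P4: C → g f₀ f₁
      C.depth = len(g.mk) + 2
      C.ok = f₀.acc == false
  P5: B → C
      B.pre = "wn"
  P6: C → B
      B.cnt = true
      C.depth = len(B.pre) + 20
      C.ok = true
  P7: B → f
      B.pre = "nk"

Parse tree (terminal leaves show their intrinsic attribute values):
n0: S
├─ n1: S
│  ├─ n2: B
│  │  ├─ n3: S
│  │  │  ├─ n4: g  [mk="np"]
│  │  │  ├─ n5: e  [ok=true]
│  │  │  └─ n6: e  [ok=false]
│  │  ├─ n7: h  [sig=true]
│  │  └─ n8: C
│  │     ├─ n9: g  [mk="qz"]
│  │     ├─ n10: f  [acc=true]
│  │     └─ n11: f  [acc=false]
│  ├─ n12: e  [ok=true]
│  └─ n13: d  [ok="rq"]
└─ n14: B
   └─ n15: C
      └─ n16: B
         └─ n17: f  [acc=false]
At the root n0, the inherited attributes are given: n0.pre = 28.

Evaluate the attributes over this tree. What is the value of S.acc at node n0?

1. n0.pre = 28  [given at root]
2. n1.pre = 18  [S₀.pre - 10]
3. n2.cnt = false  [S.pre > 18]
4. n3.pre = 6  [6]
5. n4.mk = "np"  [terminal]
6. n5.ok = true  [terminal]
7. n6.ok = false  [terminal]
8. n3.key = 13  [S.pre + 7]
9. n3.acc = "npv"  [g.mk ++ "v"]
10. n3.wid = true  [true]
11. n7.sig = true  [terminal]
12. n9.mk = "qz"  [terminal]
13. n10.acc = true  [terminal]
14. n11.acc = false  [terminal]
15. n8.depth = 4  [len(g.mk) + 2]
16. n8.ok = false  [f₀.acc == false]
17. n2.pre = "npvy"  [S.acc ++ "y"]
18. n12.ok = true  [terminal]
19. n13.ok = "rq"  [terminal]
20. n1.key = 13  [len(B.pre) + 9]
21. n1.acc = "npvyrq"  [B.pre ++ d.ok]
22. n1.wid = false  [e.ok == false]
23. n14.cnt = true  [S₀.pre > 27]
24. n16.cnt = true  [true]
25. n17.acc = false  [terminal]
26. n16.pre = "nk"  ["nk"]
27. n15.depth = 22  [len(B.pre) + 20]
28. n15.ok = true  [true]
29. n14.pre = "wn"  ["wn"]
30. n0.key = -4  [S₁.key + S₀.pre - 45]
31. n0.acc = "vnpvyrq"  ["v" ++ S₁.acc]
32. n0.wid = true  [true]

"vnpvyrq"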